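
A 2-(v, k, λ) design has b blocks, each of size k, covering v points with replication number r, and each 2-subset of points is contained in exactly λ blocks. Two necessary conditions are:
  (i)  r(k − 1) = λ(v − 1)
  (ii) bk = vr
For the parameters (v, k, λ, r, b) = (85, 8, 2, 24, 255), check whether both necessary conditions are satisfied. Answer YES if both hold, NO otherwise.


Condition (i): r(k − 1) = 24·7 = 168; λ(v − 1) = 2·84 = 168. Match? YES.
Condition (ii): bk = 255·8 = 2040; vr = 85·24 = 2040. Match? YES.
Both conditions hold? YES.

YES


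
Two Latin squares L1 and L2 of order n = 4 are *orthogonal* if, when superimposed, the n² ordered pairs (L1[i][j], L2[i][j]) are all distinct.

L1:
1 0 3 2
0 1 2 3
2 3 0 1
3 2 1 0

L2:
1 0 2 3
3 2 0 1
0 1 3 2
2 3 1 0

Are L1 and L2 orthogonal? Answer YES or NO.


Form the n² = 16 superimposed pairs (L1[i][j], L2[i][j]), row by row (rows and columns indexed from 0):
row 0: (1,1) (0,0) (3,2) (2,3)
row 1: (0,3) (1,2) (2,0) (3,1)
row 2: (2,0) (3,1) (0,3) (1,2)
row 3: (3,2) (2,3) (1,1) (0,0)
Orthogonality requires all 16 pairs distinct.
But the pair (2,0) repeats: cell (1,2) has L1 = 2, L2 = 0, and cell (2,0) has L1 = 2, L2 = 0.
A repeated pair means some other pair never occurs (only 8 distinct pairs out of 16), so the squares are not orthogonal.
Conclusion: NO.

NO


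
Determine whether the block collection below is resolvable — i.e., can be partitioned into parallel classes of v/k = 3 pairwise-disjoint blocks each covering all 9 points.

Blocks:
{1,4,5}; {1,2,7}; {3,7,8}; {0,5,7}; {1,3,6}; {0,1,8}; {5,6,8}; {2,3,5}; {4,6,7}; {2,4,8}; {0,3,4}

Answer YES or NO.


v = 9, block size k = 3, number of blocks = 11.
For resolvability, blocks must partition into parallel classes of size v/k = 3.
Total blocks must therefore be a multiple of 3: 11 = 3·3 + 2 ⇒ not divisible ✗.
Resolvable? NO.

NO


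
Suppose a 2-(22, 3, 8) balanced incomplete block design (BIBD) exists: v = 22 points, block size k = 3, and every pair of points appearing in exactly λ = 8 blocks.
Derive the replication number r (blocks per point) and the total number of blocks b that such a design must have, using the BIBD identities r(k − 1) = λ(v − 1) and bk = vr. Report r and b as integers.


Any 2-(v, k, λ) BIBD satisfies two necessary conditions:
  (i)  Each point sits in r blocks, and counting incidences through any fixed point gives r(k − 1) = λ(v − 1), so r = λ(v − 1)/(k − 1).
  (ii) Total incidences bk = vr, so b = vr/k.
Step 1: r = λ(v − 1)/(k − 1) = 8·(22 − 1)/(3 − 1) = 8·21/2 = 168/2 = 84.
Step 2: b = vr/k = 22·84/3 = 1848/3 = 616.
Check integrality: r = 84 ∈ Z ✓, b = 616 ∈ Z ✓.
(These identities are necessary conditions: they determine r and b for any design with these parameters, but do not by themselves prove that one exists.)

r = 84, b = 616.


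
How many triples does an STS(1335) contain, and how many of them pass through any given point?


An STS(v) is a 2-(v, 3, 1) BIBD: block size k = 3, λ = 1.
Replication: r(k − 1) = λ(v − 1) ⇒ r·2 = 1335 − 1 = 1334 ⇒ r = 667.
Block count: b = v(v − 1)/6 = 1335·1334/6 = 1780890/6 = 296815.
(Check via bk = vr: 296815·3 = 890445 = 1335·667 = 890445 ✓.)

r = 667, b = 296815.


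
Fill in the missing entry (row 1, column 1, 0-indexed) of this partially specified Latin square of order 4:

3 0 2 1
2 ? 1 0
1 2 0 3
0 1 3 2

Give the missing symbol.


Row 1 contains symbols [0, 1, 2] — missing [3].
Column 1 contains symbols [0, 1, 2] — missing [3].
The missing symbol must appear in both missing sets; intersection = [3].
Therefore the hidden value is 3.

Missing value = 3.


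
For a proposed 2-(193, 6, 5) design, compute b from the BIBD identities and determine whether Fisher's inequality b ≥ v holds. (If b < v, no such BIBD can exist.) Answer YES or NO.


b = λv(v − 1)/(k(k − 1)) = 5·193·192/(6·5) = 185280/30 = 6176.
Compare with v = 193: b ≥ v, so Fisher's inequality holds.

YES


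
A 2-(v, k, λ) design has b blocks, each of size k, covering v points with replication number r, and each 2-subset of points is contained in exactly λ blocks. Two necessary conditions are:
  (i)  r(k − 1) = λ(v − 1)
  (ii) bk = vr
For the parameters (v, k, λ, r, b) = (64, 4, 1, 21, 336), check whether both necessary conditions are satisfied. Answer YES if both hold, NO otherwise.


Condition (i): r(k − 1) = 21·3 = 63; λ(v − 1) = 1·63 = 63. Match? YES.
Condition (ii): bk = 336·4 = 1344; vr = 64·21 = 1344. Match? YES.
Both conditions hold? YES.

YES


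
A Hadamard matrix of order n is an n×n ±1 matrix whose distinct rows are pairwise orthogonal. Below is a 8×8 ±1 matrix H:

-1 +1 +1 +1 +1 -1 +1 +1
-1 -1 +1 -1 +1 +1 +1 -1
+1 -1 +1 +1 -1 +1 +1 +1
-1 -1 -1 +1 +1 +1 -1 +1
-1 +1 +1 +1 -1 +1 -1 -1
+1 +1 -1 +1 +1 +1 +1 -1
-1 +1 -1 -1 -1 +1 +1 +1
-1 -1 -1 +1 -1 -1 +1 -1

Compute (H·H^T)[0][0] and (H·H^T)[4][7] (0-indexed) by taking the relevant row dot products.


Row 0 of H: [-1, 1, 1, 1, 1, -1, 1, 1].
Row 4 of H: [-1, 1, 1, 1, -1, 1, -1, -1].
Row 7 of H: [-1, -1, -1, 1, -1, -1, 1, -1].
(H·H^T)[0][0] = Σ_j H[0][j]·H[0][j] = (-1)² + (1)² + (1)² + (1)² + (1)² + (-1)² + (1)² + (1)² = 1 + 1 + 1 + 1 + 1 + 1 + 1 + 1 = 8.
(H·H^T)[4][7] = Σ_j H[4][j]·H[7][j] = (-1)·(-1) + (1)·(-1) + (1)·(-1) + (1)·(1) + (-1)·(-1) + (1)·(-1) + (-1)·(1) + (-1)·(-1) = 1 + -1 + -1 + 1 + 1 + -1 + -1 + 1 = 0.
So rows 4 and 7 are orthogonal; the diagonal entry equals n = 8.

(0,0) entry = 8; (4,7) entry = 0.


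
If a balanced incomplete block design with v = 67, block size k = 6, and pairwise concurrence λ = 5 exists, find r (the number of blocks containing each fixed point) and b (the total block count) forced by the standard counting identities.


Any 2-(v, k, λ) BIBD satisfies two necessary conditions:
  (i)  Each point sits in r blocks, and counting incidences through any fixed point gives r(k − 1) = λ(v − 1), so r = λ(v − 1)/(k − 1).
  (ii) Total incidences bk = vr, so b = vr/k.
Step 1: r = λ(v − 1)/(k − 1) = 5·(67 − 1)/(6 − 1) = 5·66/5 = 330/5 = 66.
Step 2: b = vr/k = 67·66/6 = 4422/6 = 737.
Check integrality: r = 66 ∈ Z ✓, b = 737 ∈ Z ✓.
(These identities are necessary conditions: they determine r and b for any design with these parameters, but do not by themselves prove that one exists.)

r = 66, b = 737.


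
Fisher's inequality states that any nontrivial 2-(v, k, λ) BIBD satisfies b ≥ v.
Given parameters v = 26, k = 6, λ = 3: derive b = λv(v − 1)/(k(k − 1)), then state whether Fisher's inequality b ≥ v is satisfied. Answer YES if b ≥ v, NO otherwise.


r = λ(v − 1)/(k − 1) = 3·25/5 = 15.
b = vr/k = 26·15/6 = 65.
Fisher's inequality: b ≥ v ⇔ 65 ≥ 26? YES.

YES


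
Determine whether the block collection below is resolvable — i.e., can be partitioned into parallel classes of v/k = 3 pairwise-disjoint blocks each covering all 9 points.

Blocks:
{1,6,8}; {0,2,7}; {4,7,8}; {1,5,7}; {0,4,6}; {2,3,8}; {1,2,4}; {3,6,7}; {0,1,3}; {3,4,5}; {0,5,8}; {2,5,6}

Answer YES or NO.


v = 9, block size k = 3, number of blocks = 12.
For resolvability, blocks must partition into parallel classes of size v/k = 3.
Total blocks must therefore be a multiple of 3: 12 = 3·4 + 0 ⇒ divisible ✓.
Greedy packing gives 4 candidate class(es). Each should be a full parallel class (size 3, covers all 9 points).
  Class 1 (3 blocks): {1,6,8}; {0,2,7}; {3,4,5}. Points covered: [0, 1, 2, 3, 4, 5, 6, 7, 8].
  Class 2 (3 blocks): {4,7,8}; {0,1,3}; {2,5,6}. Points covered: [0, 1, 2, 3, 4, 5, 6, 7, 8].
  Class 3 (3 blocks): {1,5,7}; {0,4,6}; {2,3,8}. Points covered: [0, 1, 2, 3, 4, 5, 6, 7, 8].
  Class 4 (3 blocks): {1,2,4}; {3,6,7}; {0,5,8}. Points covered: [0, 1, 2, 3, 4, 5, 6, 7, 8].
All classes full (size 3)? YES. All classes cover every point? YES.
Resolvable? YES.

YES


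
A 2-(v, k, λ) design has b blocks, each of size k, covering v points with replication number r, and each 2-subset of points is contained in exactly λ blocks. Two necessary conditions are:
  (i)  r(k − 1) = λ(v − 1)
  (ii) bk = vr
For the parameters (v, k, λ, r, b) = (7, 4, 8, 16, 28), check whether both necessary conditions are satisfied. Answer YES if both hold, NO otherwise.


Condition (i): r(k − 1) = 16·3 = 48; λ(v − 1) = 8·6 = 48. Match? YES.
Condition (ii): bk = 28·4 = 112; vr = 7·16 = 112. Match? YES.
Both conditions hold? YES.

YES


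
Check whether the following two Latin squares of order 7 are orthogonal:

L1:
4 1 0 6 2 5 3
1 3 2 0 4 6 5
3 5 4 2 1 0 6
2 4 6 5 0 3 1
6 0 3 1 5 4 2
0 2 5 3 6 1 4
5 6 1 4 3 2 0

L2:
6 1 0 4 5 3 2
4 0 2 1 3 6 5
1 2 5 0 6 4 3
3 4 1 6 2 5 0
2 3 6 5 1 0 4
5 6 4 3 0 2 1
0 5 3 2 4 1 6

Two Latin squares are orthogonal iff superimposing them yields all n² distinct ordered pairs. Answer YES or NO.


Form the n² = 49 superimposed pairs (L1[i][j], L2[i][j]), row by row (rows and columns indexed from 0):
row 0: (4,6) (1,1) (0,0) (6,4) (2,5) (5,3) (3,2)
row 1: (1,4) (3,0) (2,2) (0,1) (4,3) (6,6) (5,5)
row 2: (3,1) (5,2) (4,5) (2,0) (1,6) (0,4) (6,3)
row 3: (2,3) (4,4) (6,1) (5,6) (0,2) (3,5) (1,0)
row 4: (6,2) (0,3) (3,6) (1,5) (5,1) (4,0) (2,4)
row 5: (0,5) (2,6) (5,4) (3,3) (6,0) (1,2) (4,1)
row 6: (5,0) (6,5) (1,3) (4,2) (3,4) (2,1) (0,6)
Orthogonality requires all 49 pairs distinct.
Check by first coordinate: for each symbol s of L1, list the L2 entries in the n cells where L1 = s; they must all differ.
  L1 = 0: L2 entries (in reading order) 0, 1, 4, 2, 3, 5, 6 — all 7 distinct ✓
  L1 = 1: L2 entries (in reading order) 1, 4, 6, 0, 5, 2, 3 — all 7 distinct ✓
  L1 = 2: L2 entries (in reading order) 5, 2, 0, 3, 4, 6, 1 — all 7 distinct ✓
  L1 = 3: L2 entries (in reading order) 2, 0, 1, 5, 6, 3, 4 — all 7 distinct ✓
  L1 = 4: L2 entries (in reading order) 6, 3, 5, 4, 0, 1, 2 — all 7 distinct ✓
  L1 = 5: L2 entries (in reading order) 3, 5, 2, 6, 1, 4, 0 — all 7 distinct ✓
  L1 = 6: L2 entries (in reading order) 4, 6, 3, 1, 2, 0, 5 — all 7 distinct ✓
Every symbol of L1 meets every symbol of L2 exactly once, so all 49 pairs are distinct (49 of 49).
Conclusion: YES.

YES


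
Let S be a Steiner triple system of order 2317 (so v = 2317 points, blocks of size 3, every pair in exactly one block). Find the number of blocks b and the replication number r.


An STS(v) is a 2-(v, 3, 1) BIBD: block size k = 3, λ = 1.
Replication: r(k − 1) = λ(v − 1) ⇒ r·2 = 2317 − 1 = 2316 ⇒ r = 1158.
Block count: b = v(v − 1)/6 = 2317·2316/6 = 5366172/6 = 894362.
(Check via bk = vr: 894362·3 = 2683086 = 2317·1158 = 2683086 ✓.)

r = 1158, b = 894362.


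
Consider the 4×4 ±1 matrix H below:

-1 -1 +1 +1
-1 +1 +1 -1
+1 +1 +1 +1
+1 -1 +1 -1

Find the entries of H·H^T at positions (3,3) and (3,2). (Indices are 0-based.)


Row 2 of H: [1, 1, 1, 1].
Row 3 of H: [1, -1, 1, -1].
(H·H^T)[3][3] = Σ_j H[3][j]·H[3][j] = (1)² + (-1)² + (1)² + (-1)² = 1 + 1 + 1 + 1 = 4.
(H·H^T)[3][2] = Σ_j H[3][j]·H[2][j] = (1)·(1) + (-1)·(1) + (1)·(1) + (-1)·(1) = 1 + -1 + 1 + -1 = 0.
So rows 3 and 2 are orthogonal; the diagonal entry equals n = 4.

(3,3) entry = 4; (3,2) entry = 0.


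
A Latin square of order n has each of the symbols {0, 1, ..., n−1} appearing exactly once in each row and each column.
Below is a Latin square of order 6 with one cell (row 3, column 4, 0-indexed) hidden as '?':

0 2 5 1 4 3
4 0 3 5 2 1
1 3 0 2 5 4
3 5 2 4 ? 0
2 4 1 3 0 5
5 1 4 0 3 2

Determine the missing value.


Row 3 contains symbols [0, 2, 3, 4, 5] — missing [1].
Column 4 contains symbols [0, 2, 3, 4, 5] — missing [1].
The missing symbol must appear in both missing sets; intersection = [1].
Therefore the hidden value is 1.

Missing value = 1.


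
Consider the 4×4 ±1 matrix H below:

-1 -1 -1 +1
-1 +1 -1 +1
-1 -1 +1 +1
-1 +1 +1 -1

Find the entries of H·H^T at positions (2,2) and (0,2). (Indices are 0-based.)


Row 0 of H: [-1, -1, -1, 1].
Row 2 of H: [-1, -1, 1, 1].
(H·H^T)[2][2] = Σ_j H[2][j]·H[2][j] = (-1)² + (-1)² + (1)² + (1)² = 1 + 1 + 1 + 1 = 4.
(H·H^T)[0][2] = Σ_j H[0][j]·H[2][j] = (-1)·(-1) + (-1)·(-1) + (-1)·(1) + (1)·(1) = 1 + 1 + -1 + 1 = 2.
Rows 0 and 2 are not orthogonal (dot product = 2 ≠ 0), so H is not a Hadamard matrix.

(2,2) entry = 4; (0,2) entry = 2.


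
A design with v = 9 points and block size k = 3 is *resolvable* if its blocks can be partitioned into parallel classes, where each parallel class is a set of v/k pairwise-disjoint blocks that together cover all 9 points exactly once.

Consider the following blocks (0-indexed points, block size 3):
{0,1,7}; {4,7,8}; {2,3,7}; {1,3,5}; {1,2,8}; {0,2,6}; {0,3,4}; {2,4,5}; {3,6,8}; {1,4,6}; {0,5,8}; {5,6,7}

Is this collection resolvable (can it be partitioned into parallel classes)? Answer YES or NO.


v = 9, block size k = 3, number of blocks = 12.
For resolvability, blocks must partition into parallel classes of size v/k = 3.
Total blocks must therefore be a multiple of 3: 12 = 3·4 + 0 ⇒ divisible ✓.
Greedy packing gives 4 candidate class(es). Each should be a full parallel class (size 3, covers all 9 points).
  Class 1 (3 blocks): {0,1,7}; {2,4,5}; {3,6,8}. Points covered: [0, 1, 2, 3, 4, 5, 6, 7, 8].
  Class 2 (3 blocks): {4,7,8}; {1,3,5}; {0,2,6}. Points covered: [0, 1, 2, 3, 4, 5, 6, 7, 8].
  Class 3 (3 blocks): {2,3,7}; {1,4,6}; {0,5,8}. Points covered: [0, 1, 2, 3, 4, 5, 6, 7, 8].
  Class 4 (3 blocks): {1,2,8}; {0,3,4}; {5,6,7}. Points covered: [0, 1, 2, 3, 4, 5, 6, 7, 8].
All classes full (size 3)? YES. All classes cover every point? YES.
Resolvable? YES.

YES


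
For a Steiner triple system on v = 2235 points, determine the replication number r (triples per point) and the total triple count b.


An STS(v) is a 2-(v, 3, 1) BIBD: block size k = 3, λ = 1.
Replication: r(k − 1) = λ(v − 1) ⇒ r·2 = 2235 − 1 = 2234 ⇒ r = 1117.
Block count: b = v(v − 1)/6 = 2235·2234/6 = 4992990/6 = 832165.
(Check via bk = vr: 832165·3 = 2496495 = 2235·1117 = 2496495 ✓.)

r = 1117, b = 832165.


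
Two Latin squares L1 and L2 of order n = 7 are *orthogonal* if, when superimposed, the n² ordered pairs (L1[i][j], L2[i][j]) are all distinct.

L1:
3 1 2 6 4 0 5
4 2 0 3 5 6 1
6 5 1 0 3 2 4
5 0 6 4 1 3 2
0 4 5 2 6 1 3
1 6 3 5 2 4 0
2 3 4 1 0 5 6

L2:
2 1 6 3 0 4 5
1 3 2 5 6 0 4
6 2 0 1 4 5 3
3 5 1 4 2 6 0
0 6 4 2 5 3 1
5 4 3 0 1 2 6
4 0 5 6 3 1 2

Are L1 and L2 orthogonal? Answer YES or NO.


Form the n² = 49 superimposed pairs (L1[i][j], L2[i][j]), row by row (rows and columns indexed from 0):
row 0: (3,2) (1,1) (2,6) (6,3) (4,0) (0,4) (5,5)
row 1: (4,1) (2,3) (0,2) (3,5) (5,6) (6,0) (1,4)
row 2: (6,6) (5,2) (1,0) (0,1) (3,4) (2,5) (4,3)
row 3: (5,3) (0,5) (6,1) (4,4) (1,2) (3,6) (2,0)
row 4: (0,0) (4,6) (5,4) (2,2) (6,5) (1,3) (3,1)
row 5: (1,5) (6,4) (3,3) (5,0) (2,1) (4,2) (0,6)
row 6: (2,4) (3,0) (4,5) (1,6) (0,3) (5,1) (6,2)
Orthogonality requires all 49 pairs distinct.
Check by first coordinate: for each symbol s of L1, list the L2 entries in the n cells where L1 = s; they must all differ.
  L1 = 0: L2 entries (in reading order) 4, 2, 1, 5, 0, 6, 3 — all 7 distinct ✓
  L1 = 1: L2 entries (in reading order) 1, 4, 0, 2, 3, 5, 6 — all 7 distinct ✓
  L1 = 2: L2 entries (in reading order) 6, 3, 5, 0, 2, 1, 4 — all 7 distinct ✓
  L1 = 3: L2 entries (in reading order) 2, 5, 4, 6, 1, 3, 0 — all 7 distinct ✓
  L1 = 4: L2 entries (in reading order) 0, 1, 3, 4, 6, 2, 5 — all 7 distinct ✓
  L1 = 5: L2 entries (in reading order) 5, 6, 2, 3, 4, 0, 1 — all 7 distinct ✓
  L1 = 6: L2 entries (in reading order) 3, 0, 6, 1, 5, 4, 2 — all 7 distinct ✓
Every symbol of L1 meets every symbol of L2 exactly once, so all 49 pairs are distinct (49 of 49).
Conclusion: YES.

YES


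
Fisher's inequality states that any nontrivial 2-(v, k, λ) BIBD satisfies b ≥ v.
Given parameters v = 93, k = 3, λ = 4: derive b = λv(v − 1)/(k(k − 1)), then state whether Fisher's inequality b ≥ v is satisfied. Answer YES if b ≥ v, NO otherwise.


r = λ(v − 1)/(k − 1) = 4·92/2 = 184.
b = vr/k = 93·184/3 = 5704.
Fisher's inequality: b ≥ v ⇔ 5704 ≥ 93? YES.

YES


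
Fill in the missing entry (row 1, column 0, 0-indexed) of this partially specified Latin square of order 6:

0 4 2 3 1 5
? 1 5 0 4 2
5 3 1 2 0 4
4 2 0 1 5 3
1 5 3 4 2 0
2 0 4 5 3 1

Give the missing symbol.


Row 1 contains symbols [0, 1, 2, 4, 5] — missing [3].
Column 0 contains symbols [0, 1, 2, 4, 5] — missing [3].
The missing symbol must appear in both missing sets; intersection = [3].
Therefore the hidden value is 3.

Missing value = 3.


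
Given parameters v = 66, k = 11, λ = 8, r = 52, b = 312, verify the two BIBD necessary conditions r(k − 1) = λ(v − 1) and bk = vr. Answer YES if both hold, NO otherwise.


Condition (i): r(k − 1) = 52·10 = 520; λ(v − 1) = 8·65 = 520. Match? YES.
Condition (ii): bk = 312·11 = 3432; vr = 66·52 = 3432. Match? YES.
Both conditions hold? YES.

YES


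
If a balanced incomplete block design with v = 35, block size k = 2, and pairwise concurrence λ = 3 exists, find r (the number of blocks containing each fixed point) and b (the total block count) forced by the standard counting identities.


Any 2-(v, k, λ) BIBD satisfies two necessary conditions:
  (i)  Each point sits in r blocks, and counting incidences through any fixed point gives r(k − 1) = λ(v − 1), so r = λ(v − 1)/(k − 1).
  (ii) Total incidences bk = vr, so b = vr/k.
Step 1: r = λ(v − 1)/(k − 1) = 3·(35 − 1)/(2 − 1) = 3·34/1 = 102/1 = 102.
Step 2: b = vr/k = 35·102/2 = 3570/2 = 1785.
Check integrality: r = 102 ∈ Z ✓, b = 1785 ∈ Z ✓.
(These identities are necessary conditions: they determine r and b for any design with these parameters, but do not by themselves prove that one exists.)

r = 102, b = 1785.


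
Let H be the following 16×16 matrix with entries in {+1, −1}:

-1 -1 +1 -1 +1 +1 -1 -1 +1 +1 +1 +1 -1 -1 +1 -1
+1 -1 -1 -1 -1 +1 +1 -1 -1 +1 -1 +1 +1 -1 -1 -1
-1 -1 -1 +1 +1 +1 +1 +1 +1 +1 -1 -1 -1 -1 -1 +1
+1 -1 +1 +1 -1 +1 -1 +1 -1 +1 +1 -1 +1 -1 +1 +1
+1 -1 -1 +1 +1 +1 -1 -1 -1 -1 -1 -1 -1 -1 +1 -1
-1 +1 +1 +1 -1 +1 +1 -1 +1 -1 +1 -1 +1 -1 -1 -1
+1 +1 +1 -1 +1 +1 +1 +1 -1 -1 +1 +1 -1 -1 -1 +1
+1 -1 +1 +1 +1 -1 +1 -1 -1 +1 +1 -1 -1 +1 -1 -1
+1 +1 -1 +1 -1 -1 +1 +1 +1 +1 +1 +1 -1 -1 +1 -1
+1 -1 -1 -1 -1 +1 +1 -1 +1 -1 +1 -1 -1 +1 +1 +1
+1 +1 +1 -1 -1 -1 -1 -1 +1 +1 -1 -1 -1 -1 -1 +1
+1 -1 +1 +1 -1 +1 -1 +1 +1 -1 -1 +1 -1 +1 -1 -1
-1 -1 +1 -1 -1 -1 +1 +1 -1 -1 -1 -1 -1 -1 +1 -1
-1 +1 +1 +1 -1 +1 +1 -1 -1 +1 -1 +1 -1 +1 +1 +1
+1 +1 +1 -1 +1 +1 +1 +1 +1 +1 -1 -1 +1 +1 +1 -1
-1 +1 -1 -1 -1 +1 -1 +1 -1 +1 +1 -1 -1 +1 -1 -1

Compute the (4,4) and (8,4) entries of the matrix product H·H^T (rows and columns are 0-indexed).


Row 4 of H: [1, -1, -1, 1, 1, 1, -1, -1, -1, -1, -1, -1, -1, -1, 1, -1].
Row 8 of H: [1, 1, -1, 1, -1, -1, 1, 1, 1, 1, 1, 1, -1, -1, 1, -1].
(H·H^T)[4][4] = Σ_j H[4][j]·H[4][j] = (1)² + (-1)² + (-1)² + (1)² + (1)² + (1)² + (-1)² + (-1)² + (-1)² + (-1)² + (-1)² + (-1)² + (-1)² + (-1)² + (1)² + (-1)² = 1 + 1 + 1 + 1 + 1 + 1 + 1 + 1 + 1 + 1 + 1 + 1 + 1 + 1 + 1 + 1 = 16.
(H·H^T)[8][4] = Σ_j H[8][j]·H[4][j] = (1)·(1) + (1)·(-1) + (-1)·(-1) + (1)·(1) + (-1)·(1) + (-1)·(1) + (1)·(-1) + (1)·(-1) + (1)·(-1) + (1)·(-1) + (1)·(-1) + (1)·(-1) + (-1)·(-1) + (-1)·(-1) + (1)·(1) + (-1)·(-1) = 1 + -1 + 1 + 1 + -1 + -1 + -1 + -1 + -1 + -1 + -1 + -1 + 1 + 1 + 1 + 1 = -2.
Rows 8 and 4 are not orthogonal (dot product = -2 ≠ 0), so H is not a Hadamard matrix.

(4,4) entry = 16; (8,4) entry = -2.


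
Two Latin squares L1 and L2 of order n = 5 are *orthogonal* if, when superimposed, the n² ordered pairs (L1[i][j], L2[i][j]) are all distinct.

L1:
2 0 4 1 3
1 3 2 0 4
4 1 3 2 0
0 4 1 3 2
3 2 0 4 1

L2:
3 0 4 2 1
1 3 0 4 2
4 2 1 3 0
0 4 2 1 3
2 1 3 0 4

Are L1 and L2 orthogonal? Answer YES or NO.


Form the n² = 25 superimposed pairs (L1[i][j], L2[i][j]), row by row (rows and columns indexed from 0):
row 0: (2,3) (0,0) (4,4) (1,2) (3,1)
row 1: (1,1) (3,3) (2,0) (0,4) (4,2)
row 2: (4,4) (1,2) (3,1) (2,3) (0,0)
row 3: (0,0) (4,4) (1,2) (3,1) (2,3)
row 4: (3,2) (2,1) (0,3) (4,0) (1,4)
Orthogonality requires all 25 pairs distinct.
But the pair (4,4) repeats: cell (0,2) has L1 = 4, L2 = 4, and cell (2,0) has L1 = 4, L2 = 4.
A repeated pair means some other pair never occurs (only 15 distinct pairs out of 25), so the squares are not orthogonal.
Conclusion: NO.

NO


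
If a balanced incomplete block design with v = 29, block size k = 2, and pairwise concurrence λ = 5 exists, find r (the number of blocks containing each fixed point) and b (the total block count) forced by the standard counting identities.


Any 2-(v, k, λ) BIBD satisfies two necessary conditions:
  (i)  Each point sits in r blocks, and counting incidences through any fixed point gives r(k − 1) = λ(v − 1), so r = λ(v − 1)/(k − 1).
  (ii) Total incidences bk = vr, so b = vr/k.
Step 1: r = λ(v − 1)/(k − 1) = 5·(29 − 1)/(2 − 1) = 5·28/1 = 140/1 = 140.
Step 2: b = vr/k = 29·140/2 = 4060/2 = 2030.
Check integrality: r = 140 ∈ Z ✓, b = 2030 ∈ Z ✓.
(These identities are necessary conditions: they determine r and b for any design with these parameters, but do not by themselves prove that one exists.)

r = 140, b = 2030.


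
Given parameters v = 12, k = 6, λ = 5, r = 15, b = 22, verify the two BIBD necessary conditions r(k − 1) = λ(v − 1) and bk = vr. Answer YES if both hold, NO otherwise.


Condition (i): r(k − 1) = 15·5 = 75; λ(v − 1) = 5·11 = 55. Match? NO.
Condition (ii): bk = 22·6 = 132; vr = 12·15 = 180. Match? NO.
Both conditions hold? NO.

NO


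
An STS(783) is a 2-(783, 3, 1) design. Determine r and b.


An STS(v) is a 2-(v, 3, 1) BIBD: block size k = 3, λ = 1.
Replication: r(k − 1) = λ(v − 1) ⇒ r·2 = 783 − 1 = 782 ⇒ r = 391.
Block count: bk = vr ⇒ b·3 = 783·391 = 306153 ⇒ b = 102051.
(Check via b = v(v − 1)/6 = 783·782/6 = 612306/6 = 102051.)

r = 391, b = 102051.


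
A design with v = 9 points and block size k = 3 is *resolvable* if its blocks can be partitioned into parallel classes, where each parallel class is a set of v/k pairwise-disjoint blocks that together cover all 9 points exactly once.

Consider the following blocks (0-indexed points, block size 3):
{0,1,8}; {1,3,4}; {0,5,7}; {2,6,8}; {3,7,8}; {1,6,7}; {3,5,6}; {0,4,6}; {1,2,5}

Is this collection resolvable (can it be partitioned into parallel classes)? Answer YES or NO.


v = 9, block size k = 3, number of blocks = 9.
For resolvability, blocks must partition into parallel classes of size v/k = 3.
Total blocks must therefore be a multiple of 3: 9 = 3·3 + 0 ⇒ divisible ✓.
Consider block {0,1,8}. The only other block(s) in the collection disjoint from it are {3,5,6} — just 1 block(s). Any parallel class containing {0,1,8} would need 2 other blocks each disjoint from it, so no parallel class of size 3 can contain {0,1,8}.
Since every block must belong to some parallel class in a resolution, the collection cannot be partitioned into parallel classes.
Resolvable? NO.

NO


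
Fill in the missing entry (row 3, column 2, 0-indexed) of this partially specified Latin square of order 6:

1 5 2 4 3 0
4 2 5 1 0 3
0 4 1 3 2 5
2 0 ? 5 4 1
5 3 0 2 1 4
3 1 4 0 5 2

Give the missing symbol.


Row 3 contains symbols [0, 1, 2, 4, 5] — missing [3].
Column 2 contains symbols [0, 1, 2, 4, 5] — missing [3].
The missing symbol must appear in both missing sets; intersection = [3].
Therefore the hidden value is 3.

Missing value = 3.


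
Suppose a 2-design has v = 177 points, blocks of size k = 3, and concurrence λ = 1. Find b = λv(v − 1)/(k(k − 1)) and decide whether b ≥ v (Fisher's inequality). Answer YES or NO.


b = λv(v − 1)/(k(k − 1)) = 1·177·176/(3·2) = 31152/6 = 5192.
Compare with v = 177: b ≥ v, so Fisher's inequality holds.

YES


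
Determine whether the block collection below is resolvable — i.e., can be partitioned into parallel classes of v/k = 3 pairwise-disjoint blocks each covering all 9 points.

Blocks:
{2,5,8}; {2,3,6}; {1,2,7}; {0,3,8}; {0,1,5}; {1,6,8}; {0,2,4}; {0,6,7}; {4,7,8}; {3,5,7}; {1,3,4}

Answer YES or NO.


v = 9, block size k = 3, number of blocks = 11.
For resolvability, blocks must partition into parallel classes of size v/k = 3.
Total blocks must therefore be a multiple of 3: 11 = 3·3 + 2 ⇒ not divisible ✗.
Resolvable? NO.

NO


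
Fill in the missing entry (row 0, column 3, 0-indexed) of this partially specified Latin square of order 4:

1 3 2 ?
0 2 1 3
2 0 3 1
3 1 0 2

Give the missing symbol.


Row 0 contains symbols [1, 2, 3] — missing [0].
Column 3 contains symbols [1, 2, 3] — missing [0].
The missing symbol must appear in both missing sets; intersection = [0].
Therefore the hidden value is 0.

Missing value = 0.


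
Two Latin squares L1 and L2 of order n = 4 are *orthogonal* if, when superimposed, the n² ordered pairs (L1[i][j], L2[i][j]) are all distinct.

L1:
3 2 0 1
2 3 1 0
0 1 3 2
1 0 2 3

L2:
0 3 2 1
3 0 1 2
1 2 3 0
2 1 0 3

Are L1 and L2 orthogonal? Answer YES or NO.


Form the n² = 16 superimposed pairs (L1[i][j], L2[i][j]), row by row (rows and columns indexed from 0):
row 0: (3,0) (2,3) (0,2) (1,1)
row 1: (2,3) (3,0) (1,1) (0,2)
row 2: (0,1) (1,2) (3,3) (2,0)
row 3: (1,2) (0,1) (2,0) (3,3)
Orthogonality requires all 16 pairs distinct.
But the pair (2,3) repeats: cell (0,1) has L1 = 2, L2 = 3, and cell (1,0) has L1 = 2, L2 = 3.
A repeated pair means some other pair never occurs (only 8 distinct pairs out of 16), so the squares are not orthogonal.
Conclusion: NO.

NO


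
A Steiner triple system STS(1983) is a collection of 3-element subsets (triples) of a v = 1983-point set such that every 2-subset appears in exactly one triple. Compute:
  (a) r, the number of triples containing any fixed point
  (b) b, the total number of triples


An STS(v) is a 2-(v, 3, 1) BIBD: block size k = 3, λ = 1.
Replication: r(k − 1) = λ(v − 1) ⇒ r·2 = 1983 − 1 = 1982 ⇒ r = 991.
Block count: bk = vr ⇒ b·3 = 1983·991 = 1965153 ⇒ b = 655051.
(Check via b = v(v − 1)/6 = 1983·1982/6 = 3930306/6 = 655051.)

r = 991, b = 655051.


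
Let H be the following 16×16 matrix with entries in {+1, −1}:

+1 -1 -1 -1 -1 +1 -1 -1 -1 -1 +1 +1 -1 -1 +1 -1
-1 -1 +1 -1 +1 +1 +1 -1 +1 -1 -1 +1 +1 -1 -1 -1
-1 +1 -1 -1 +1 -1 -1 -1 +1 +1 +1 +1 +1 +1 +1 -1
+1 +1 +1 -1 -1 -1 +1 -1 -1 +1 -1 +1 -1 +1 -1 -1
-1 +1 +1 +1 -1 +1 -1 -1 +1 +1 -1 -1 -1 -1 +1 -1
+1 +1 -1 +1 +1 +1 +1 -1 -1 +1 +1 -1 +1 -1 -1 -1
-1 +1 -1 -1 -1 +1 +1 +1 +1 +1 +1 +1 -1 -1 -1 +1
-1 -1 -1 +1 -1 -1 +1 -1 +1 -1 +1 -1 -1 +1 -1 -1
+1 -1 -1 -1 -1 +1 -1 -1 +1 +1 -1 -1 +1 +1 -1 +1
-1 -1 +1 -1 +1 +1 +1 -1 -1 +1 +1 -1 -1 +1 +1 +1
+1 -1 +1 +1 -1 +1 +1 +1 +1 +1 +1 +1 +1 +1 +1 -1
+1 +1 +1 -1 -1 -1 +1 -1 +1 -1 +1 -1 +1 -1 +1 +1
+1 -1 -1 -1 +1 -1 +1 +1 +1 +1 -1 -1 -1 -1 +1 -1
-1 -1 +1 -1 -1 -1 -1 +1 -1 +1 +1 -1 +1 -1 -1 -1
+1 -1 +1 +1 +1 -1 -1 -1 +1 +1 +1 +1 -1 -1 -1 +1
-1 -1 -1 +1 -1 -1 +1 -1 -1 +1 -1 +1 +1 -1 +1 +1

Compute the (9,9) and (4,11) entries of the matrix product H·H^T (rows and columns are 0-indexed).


Row 4 of H: [-1, 1, 1, 1, -1, 1, -1, -1, 1, 1, -1, -1, -1, -1, 1, -1].
Row 9 of H: [-1, -1, 1, -1, 1, 1, 1, -1, -1, 1, 1, -1, -1, 1, 1, 1].
Row 11 of H: [1, 1, 1, -1, -1, -1, 1, -1, 1, -1, 1, -1, 1, -1, 1, 1].
(H·H^T)[9][9] = Σ_j H[9][j]·H[9][j] = (-1)² + (-1)² + (1)² + (-1)² + (1)² + (1)² + (1)² + (-1)² + (-1)² + (1)² + (1)² + (-1)² + (-1)² + (1)² + (1)² + (1)² = 1 + 1 + 1 + 1 + 1 + 1 + 1 + 1 + 1 + 1 + 1 + 1 + 1 + 1 + 1 + 1 = 16.
(H·H^T)[4][11] = Σ_j H[4][j]·H[11][j] = (-1)·(1) + (1)·(1) + (1)·(1) + (1)·(-1) + (-1)·(-1) + (1)·(-1) + (-1)·(1) + (-1)·(-1) + (1)·(1) + (1)·(-1) + (-1)·(1) + (-1)·(-1) + (-1)·(1) + (-1)·(-1) + (1)·(1) + (-1)·(1) = -1 + 1 + 1 + -1 + 1 + -1 + -1 + 1 + 1 + -1 + -1 + 1 + -1 + 1 + 1 + -1 = 0.
So rows 4 and 11 are orthogonal; the diagonal entry equals n = 16.

(9,9) entry = 16; (4,11) entry = 0.


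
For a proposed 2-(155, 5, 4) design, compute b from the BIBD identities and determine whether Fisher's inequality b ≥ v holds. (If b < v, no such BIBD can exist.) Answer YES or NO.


r = λ(v − 1)/(k − 1) = 4·154/4 = 154.
b = vr/k = 155·154/5 = 4774.
Fisher's inequality: b ≥ v ⇔ 4774 ≥ 155? YES.

YES


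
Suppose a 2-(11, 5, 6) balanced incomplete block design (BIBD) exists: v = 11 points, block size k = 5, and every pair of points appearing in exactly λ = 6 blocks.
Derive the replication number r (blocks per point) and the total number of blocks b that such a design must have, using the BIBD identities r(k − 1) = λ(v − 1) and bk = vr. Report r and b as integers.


Any 2-(v, k, λ) BIBD satisfies two necessary conditions:
  (i)  Each point sits in r blocks, and counting incidences through any fixed point gives r(k − 1) = λ(v − 1), so r = λ(v − 1)/(k − 1).
  (ii) Total incidences bk = vr, so b = vr/k.
Step 1: r = λ(v − 1)/(k − 1) = 6·(11 − 1)/(5 − 1) = 6·10/4 = 60/4 = 15.
Step 2: b = vr/k = 11·15/5 = 165/5 = 33.
Check integrality: r = 15 ∈ Z ✓, b = 33 ∈ Z ✓.
(These identities are necessary conditions: they determine r and b for any design with these parameters, but do not by themselves prove that one exists.)

r = 15, b = 33.


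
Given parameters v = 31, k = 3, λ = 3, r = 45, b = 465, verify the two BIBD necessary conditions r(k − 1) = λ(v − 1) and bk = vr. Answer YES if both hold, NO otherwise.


Condition (i): r(k − 1) = 45·2 = 90; λ(v − 1) = 3·30 = 90. Match? YES.
Condition (ii): bk = 465·3 = 1395; vr = 31·45 = 1395. Match? YES.
Both conditions hold? YES.

YES


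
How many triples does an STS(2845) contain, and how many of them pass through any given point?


An STS(v) is a 2-(v, 3, 1) BIBD: block size k = 3, λ = 1.
Replication: r(k − 1) = λ(v − 1) ⇒ r·2 = 2845 − 1 = 2844 ⇒ r = 1422.
Block count: b = v(v − 1)/6 = 2845·2844/6 = 8091180/6 = 1348530.

r = 1422, b = 1348530.


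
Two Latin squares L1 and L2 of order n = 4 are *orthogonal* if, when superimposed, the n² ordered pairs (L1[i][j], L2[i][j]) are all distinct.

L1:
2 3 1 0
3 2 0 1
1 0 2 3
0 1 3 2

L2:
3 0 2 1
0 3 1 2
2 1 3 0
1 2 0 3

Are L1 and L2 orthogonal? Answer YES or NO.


Form the n² = 16 superimposed pairs (L1[i][j], L2[i][j]), row by row (rows and columns indexed from 0):
row 0: (2,3) (3,0) (1,2) (0,1)
row 1: (3,0) (2,3) (0,1) (1,2)
row 2: (1,2) (0,1) (2,3) (3,0)
row 3: (0,1) (1,2) (3,0) (2,3)
Orthogonality requires all 16 pairs distinct.
But the pair (3,0) repeats: cell (0,1) has L1 = 3, L2 = 0, and cell (1,0) has L1 = 3, L2 = 0.
A repeated pair means some other pair never occurs (only 4 distinct pairs out of 16), so the squares are not orthogonal.
Conclusion: NO.

NO


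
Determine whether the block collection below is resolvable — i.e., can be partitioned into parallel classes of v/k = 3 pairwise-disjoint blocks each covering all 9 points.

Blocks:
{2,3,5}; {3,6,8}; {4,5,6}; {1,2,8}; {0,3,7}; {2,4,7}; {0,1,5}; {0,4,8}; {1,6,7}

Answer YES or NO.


v = 9, block size k = 3, number of blocks = 9.
For resolvability, blocks must partition into parallel classes of size v/k = 3.
Total blocks must therefore be a multiple of 3: 9 = 3·3 + 0 ⇒ divisible ✓.
Greedy packing gives 3 candidate class(es). Each should be a full parallel class (size 3, covers all 9 points).
  Class 1 (3 blocks): {2,3,5}; {0,4,8}; {1,6,7}. Points covered: [0, 1, 2, 3, 4, 5, 6, 7, 8].
  Class 2 (3 blocks): {3,6,8}; {2,4,7}; {0,1,5}. Points covered: [0, 1, 2, 3, 4, 5, 6, 7, 8].
  Class 3 (3 blocks): {4,5,6}; {1,2,8}; {0,3,7}. Points covered: [0, 1, 2, 3, 4, 5, 6, 7, 8].
All classes full (size 3)? YES. All classes cover every point? YES.
Resolvable? YES.

YES


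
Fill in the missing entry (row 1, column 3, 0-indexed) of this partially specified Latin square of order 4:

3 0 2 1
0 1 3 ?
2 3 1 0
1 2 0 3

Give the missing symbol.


Row 1 contains symbols [0, 1, 3] — missing [2].
Column 3 contains symbols [0, 1, 3] — missing [2].
The missing symbol must appear in both missing sets; intersection = [2].
Therefore the hidden value is 2.

Missing value = 2.


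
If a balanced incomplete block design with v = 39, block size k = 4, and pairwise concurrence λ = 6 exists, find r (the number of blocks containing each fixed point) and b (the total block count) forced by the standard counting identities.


Any 2-(v, k, λ) BIBD satisfies two necessary conditions:
  (i)  Each point sits in r blocks, and counting incidences through any fixed point gives r(k − 1) = λ(v − 1), so r = λ(v − 1)/(k − 1).
  (ii) Total incidences bk = vr, so b = vr/k.
Step 1: r = λ(v − 1)/(k − 1) = 6·(39 − 1)/(4 − 1) = 6·38/3 = 228/3 = 76.
Step 2: b = vr/k = 39·76/4 = 2964/4 = 741.
Check integrality: r = 76 ∈ Z ✓, b = 741 ∈ Z ✓.
(These identities are necessary conditions: they determine r and b for any design with these parameters, but do not by themselves prove that one exists.)

r = 76, b = 741.


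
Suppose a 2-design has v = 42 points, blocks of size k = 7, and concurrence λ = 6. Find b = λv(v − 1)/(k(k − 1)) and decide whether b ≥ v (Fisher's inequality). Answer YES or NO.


r = λ(v − 1)/(k − 1) = 6·41/6 = 41.
b = vr/k = 42·41/7 = 246.
Fisher's inequality: b ≥ v ⇔ 246 ≥ 42? YES.

YES


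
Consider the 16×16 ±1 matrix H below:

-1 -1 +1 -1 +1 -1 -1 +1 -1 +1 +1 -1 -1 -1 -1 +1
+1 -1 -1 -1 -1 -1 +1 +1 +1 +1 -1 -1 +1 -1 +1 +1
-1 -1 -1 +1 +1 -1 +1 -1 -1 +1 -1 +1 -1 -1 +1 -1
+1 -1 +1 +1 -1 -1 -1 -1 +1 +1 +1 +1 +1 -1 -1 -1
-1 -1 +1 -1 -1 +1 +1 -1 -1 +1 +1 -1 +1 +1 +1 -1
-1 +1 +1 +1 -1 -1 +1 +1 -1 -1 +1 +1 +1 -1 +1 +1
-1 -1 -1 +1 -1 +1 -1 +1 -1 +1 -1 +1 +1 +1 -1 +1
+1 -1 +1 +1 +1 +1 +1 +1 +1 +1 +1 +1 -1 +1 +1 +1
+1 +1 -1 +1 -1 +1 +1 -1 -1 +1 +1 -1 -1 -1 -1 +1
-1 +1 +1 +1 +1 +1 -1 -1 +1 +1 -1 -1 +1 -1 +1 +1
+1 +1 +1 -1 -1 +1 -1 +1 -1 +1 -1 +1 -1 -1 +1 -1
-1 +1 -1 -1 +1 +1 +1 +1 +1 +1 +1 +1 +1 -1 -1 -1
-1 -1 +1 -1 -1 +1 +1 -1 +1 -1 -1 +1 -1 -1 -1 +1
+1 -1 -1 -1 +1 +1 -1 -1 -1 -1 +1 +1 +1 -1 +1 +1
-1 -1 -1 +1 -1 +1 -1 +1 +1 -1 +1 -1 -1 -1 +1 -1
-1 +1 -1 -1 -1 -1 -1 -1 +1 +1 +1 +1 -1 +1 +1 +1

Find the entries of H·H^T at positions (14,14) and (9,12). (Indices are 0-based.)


Row 9 of H: [-1, 1, 1, 1, 1, 1, -1, -1, 1, 1, -1, -1, 1, -1, 1, 1].
Row 12 of H: [-1, -1, 1, -1, -1, 1, 1, -1, 1, -1, -1, 1, -1, -1, -1, 1].
Row 14 of H: [-1, -1, -1, 1, -1, 1, -1, 1, 1, -1, 1, -1, -1, -1, 1, -1].
(H·H^T)[14][14] = Σ_j H[14][j]·H[14][j] = (-1)² + (-1)² + (-1)² + (1)² + (-1)² + (1)² + (-1)² + (1)² + (1)² + (-1)² + (1)² + (-1)² + (-1)² + (-1)² + (1)² + (-1)² = 1 + 1 + 1 + 1 + 1 + 1 + 1 + 1 + 1 + 1 + 1 + 1 + 1 + 1 + 1 + 1 = 16.
(H·H^T)[9][12] = Σ_j H[9][j]·H[12][j] = (-1)·(-1) + (1)·(-1) + (1)·(1) + (1)·(-1) + (1)·(-1) + (1)·(1) + (-1)·(1) + (-1)·(-1) + (1)·(1) + (1)·(-1) + (-1)·(-1) + (-1)·(1) + (1)·(-1) + (-1)·(-1) + (1)·(-1) + (1)·(1) = 1 + -1 + 1 + -1 + -1 + 1 + -1 + 1 + 1 + -1 + 1 + -1 + -1 + 1 + -1 + 1 = 0.
So rows 9 and 12 are orthogonal; the diagonal entry equals n = 16.

(14,14) entry = 16; (9,12) entry = 0.


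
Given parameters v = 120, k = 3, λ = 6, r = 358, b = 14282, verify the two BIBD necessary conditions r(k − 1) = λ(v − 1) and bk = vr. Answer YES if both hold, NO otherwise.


Condition (i): r(k − 1) = 358·2 = 716; λ(v − 1) = 6·119 = 714. Match? NO.
Condition (ii): bk = 14282·3 = 42846; vr = 120·358 = 42960. Match? NO.
Both conditions hold? NO.

NO


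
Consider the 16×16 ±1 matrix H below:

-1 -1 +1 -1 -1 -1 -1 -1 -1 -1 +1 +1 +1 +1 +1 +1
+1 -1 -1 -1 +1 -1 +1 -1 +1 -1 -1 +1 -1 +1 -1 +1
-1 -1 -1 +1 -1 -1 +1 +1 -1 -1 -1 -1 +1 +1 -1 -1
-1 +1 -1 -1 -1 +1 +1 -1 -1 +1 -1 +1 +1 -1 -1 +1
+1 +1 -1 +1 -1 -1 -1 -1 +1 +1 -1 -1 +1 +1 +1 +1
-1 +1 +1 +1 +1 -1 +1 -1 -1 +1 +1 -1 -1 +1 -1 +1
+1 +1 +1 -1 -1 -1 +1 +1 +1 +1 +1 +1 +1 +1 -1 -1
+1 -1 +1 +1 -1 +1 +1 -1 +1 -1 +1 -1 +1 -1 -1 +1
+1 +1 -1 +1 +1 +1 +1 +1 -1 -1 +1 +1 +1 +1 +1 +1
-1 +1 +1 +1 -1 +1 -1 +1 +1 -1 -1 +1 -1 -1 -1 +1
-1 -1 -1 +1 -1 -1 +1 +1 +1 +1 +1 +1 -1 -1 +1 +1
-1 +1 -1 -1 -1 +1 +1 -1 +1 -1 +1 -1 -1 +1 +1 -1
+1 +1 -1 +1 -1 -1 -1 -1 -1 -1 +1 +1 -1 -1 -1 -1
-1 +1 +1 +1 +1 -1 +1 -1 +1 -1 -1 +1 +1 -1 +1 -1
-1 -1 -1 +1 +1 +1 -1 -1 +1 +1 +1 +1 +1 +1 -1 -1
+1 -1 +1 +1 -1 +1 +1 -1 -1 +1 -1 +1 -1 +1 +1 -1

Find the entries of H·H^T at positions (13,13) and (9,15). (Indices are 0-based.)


Row 9 of H: [-1, 1, 1, 1, -1, 1, -1, 1, 1, -1, -1, 1, -1, -1, -1, 1].
Row 13 of H: [-1, 1, 1, 1, 1, -1, 1, -1, 1, -1, -1, 1, 1, -1, 1, -1].
Row 15 of H: [1, -1, 1, 1, -1, 1, 1, -1, -1, 1, -1, 1, -1, 1, 1, -1].
(H·H^T)[13][13] = Σ_j H[13][j]·H[13][j] = (-1)² + (1)² + (1)² + (1)² + (1)² + (-1)² + (1)² + (-1)² + (1)² + (-1)² + (-1)² + (1)² + (1)² + (-1)² + (1)² + (-1)² = 1 + 1 + 1 + 1 + 1 + 1 + 1 + 1 + 1 + 1 + 1 + 1 + 1 + 1 + 1 + 1 = 16.
(H·H^T)[9][15] = Σ_j H[9][j]·H[15][j] = (-1)·(1) + (1)·(-1) + (1)·(1) + (1)·(1) + (-1)·(-1) + (1)·(1) + (-1)·(1) + (1)·(-1) + (1)·(-1) + (-1)·(1) + (-1)·(-1) + (1)·(1) + (-1)·(-1) + (-1)·(1) + (-1)·(1) + (1)·(-1) = -1 + -1 + 1 + 1 + 1 + 1 + -1 + -1 + -1 + -1 + 1 + 1 + 1 + -1 + -1 + -1 = -2.
Rows 9 and 15 are not orthogonal (dot product = -2 ≠ 0), so H is not a Hadamard matrix.

(13,13) entry = 16; (9,15) entry = -2.


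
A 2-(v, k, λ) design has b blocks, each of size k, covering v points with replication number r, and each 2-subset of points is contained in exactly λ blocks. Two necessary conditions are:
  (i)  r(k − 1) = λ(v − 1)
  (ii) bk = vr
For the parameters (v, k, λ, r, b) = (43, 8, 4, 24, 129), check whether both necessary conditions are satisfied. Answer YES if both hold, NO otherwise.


Condition (i): r(k − 1) = 24·7 = 168; λ(v − 1) = 4·42 = 168. Match? YES.
Condition (ii): bk = 129·8 = 1032; vr = 43·24 = 1032. Match? YES.
Both conditions hold? YES.

YES


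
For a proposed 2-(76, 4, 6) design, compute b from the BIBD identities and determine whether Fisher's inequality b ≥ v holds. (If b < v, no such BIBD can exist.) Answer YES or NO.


b = λv(v − 1)/(k(k − 1)) = 6·76·75/(4·3) = 34200/12 = 2850.
Compare with v = 76: b ≥ v, so Fisher's inequality holds.

YES


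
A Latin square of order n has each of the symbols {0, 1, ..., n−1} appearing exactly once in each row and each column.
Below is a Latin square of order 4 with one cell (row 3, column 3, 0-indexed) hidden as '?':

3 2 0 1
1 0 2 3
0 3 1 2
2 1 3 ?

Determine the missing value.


Row 3 contains symbols [1, 2, 3] — missing [0].
Column 3 contains symbols [1, 2, 3] — missing [0].
The missing symbol must appear in both missing sets; intersection = [0].
Therefore the hidden value is 0.

Missing value = 0.


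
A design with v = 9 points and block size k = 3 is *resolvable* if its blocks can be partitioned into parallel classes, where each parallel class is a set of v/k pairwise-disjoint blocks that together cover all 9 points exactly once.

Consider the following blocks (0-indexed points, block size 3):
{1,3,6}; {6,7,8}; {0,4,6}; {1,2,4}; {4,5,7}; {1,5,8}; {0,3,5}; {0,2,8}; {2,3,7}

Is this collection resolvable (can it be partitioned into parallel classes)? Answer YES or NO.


v = 9, block size k = 3, number of blocks = 9.
For resolvability, blocks must partition into parallel classes of size v/k = 3.
Total blocks must therefore be a multiple of 3: 9 = 3·3 + 0 ⇒ divisible ✓.
Greedy packing gives 3 candidate class(es). Each should be a full parallel class (size 3, covers all 9 points).
  Class 1 (3 blocks): {1,3,6}; {4,5,7}; {0,2,8}. Points covered: [0, 1, 2, 3, 4, 5, 6, 7, 8].
  Class 2 (3 blocks): {6,7,8}; {1,2,4}; {0,3,5}. Points covered: [0, 1, 2, 3, 4, 5, 6, 7, 8].
  Class 3 (3 blocks): {0,4,6}; {1,5,8}; {2,3,7}. Points covered: [0, 1, 2, 3, 4, 5, 6, 7, 8].
All classes full (size 3)? YES. All classes cover every point? YES.
Resolvable? YES.

YES


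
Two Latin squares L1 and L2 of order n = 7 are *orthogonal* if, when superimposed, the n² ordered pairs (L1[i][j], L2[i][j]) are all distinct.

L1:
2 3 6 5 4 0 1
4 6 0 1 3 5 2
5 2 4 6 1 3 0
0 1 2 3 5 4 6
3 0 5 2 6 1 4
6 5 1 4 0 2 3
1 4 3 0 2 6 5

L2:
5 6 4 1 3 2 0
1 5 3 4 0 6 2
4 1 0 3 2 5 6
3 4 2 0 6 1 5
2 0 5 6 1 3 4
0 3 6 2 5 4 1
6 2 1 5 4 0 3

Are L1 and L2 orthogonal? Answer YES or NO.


Form the n² = 49 superimposed pairs (L1[i][j], L2[i][j]), row by row (rows and columns indexed from 0):
row 0: (2,5) (3,6) (6,4) (5,1) (4,3) (0,2) (1,0)
row 1: (4,1) (6,5) (0,3) (1,4) (3,0) (5,6) (2,2)
row 2: (5,4) (2,1) (4,0) (6,3) (1,2) (3,5) (0,6)
row 3: (0,3) (1,4) (2,2) (3,0) (5,6) (4,1) (6,5)
row 4: (3,2) (0,0) (5,5) (2,6) (6,1) (1,3) (4,4)
row 5: (6,0) (5,3) (1,6) (4,2) (0,5) (2,4) (3,1)
row 6: (1,6) (4,2) (3,1) (0,5) (2,4) (6,0) (5,3)
Orthogonality requires all 49 pairs distinct.
But the pair (0,3) repeats: cell (1,2) has L1 = 0, L2 = 3, and cell (3,0) has L1 = 0, L2 = 3.
A repeated pair means some other pair never occurs (only 35 distinct pairs out of 49), so the squares are not orthogonal.
Conclusion: NO.

NO
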